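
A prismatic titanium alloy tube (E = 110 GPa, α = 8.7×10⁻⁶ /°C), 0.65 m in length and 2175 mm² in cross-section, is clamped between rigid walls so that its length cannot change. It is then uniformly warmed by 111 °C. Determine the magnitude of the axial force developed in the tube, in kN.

Full restraint means ε = 0, so the stress is σ = EαΔT = 110×10³ × 8.7×10⁻⁶ × 111 = 106.2 MPa.
P = AEαΔT = 2175 × 110×10³ × 8.7×10⁻⁶ × 111 = 231 kN (compressive).

P ≈ 231 kN (compressive)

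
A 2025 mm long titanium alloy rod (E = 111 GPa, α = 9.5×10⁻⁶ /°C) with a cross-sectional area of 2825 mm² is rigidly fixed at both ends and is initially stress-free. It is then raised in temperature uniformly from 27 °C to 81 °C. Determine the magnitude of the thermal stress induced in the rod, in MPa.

Because both ends are immovable the net strain is zero, and the suppressed thermal strain is αΔT = 9.5×10⁻⁶ × 54 = 513×10⁻⁶.
σ = EαΔT = 111×10³ × 9.5×10⁻⁶ × 54 = 56.94 MPa (compressive; the rod is trying to expand).

σ ≈ 56.9 MPa (compressive)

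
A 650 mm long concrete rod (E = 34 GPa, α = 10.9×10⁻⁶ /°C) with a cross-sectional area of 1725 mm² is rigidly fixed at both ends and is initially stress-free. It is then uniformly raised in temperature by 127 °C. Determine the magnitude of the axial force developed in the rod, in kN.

P ≈ 81.2 kN (compressive)

The ends cannot move, so σ = EαΔT = 34×10³ × 10.9×10⁻⁶ × 127 = 47.07 MPa.
P = AEαΔT = 1725 × 34×10³ × 10.9×10⁻⁶ × 127 = 81.19 kN (compressive).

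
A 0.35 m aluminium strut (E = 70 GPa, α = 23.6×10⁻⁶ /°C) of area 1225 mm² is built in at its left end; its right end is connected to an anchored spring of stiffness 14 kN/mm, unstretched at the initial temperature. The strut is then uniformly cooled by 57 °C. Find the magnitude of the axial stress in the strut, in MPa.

σ ≈ 5.09 MPa (tensile)

The unrestrained thermal change is αΔT L = 23.6×10⁻⁶ × 57 × 350 = 0.4708 mm.
Let P be the tensile force in the spring. The strut extends elastically by PL/(AE) and the spring stretches by P/k; together these equal δ_free.
P [ L/(AE) + 1/k ] = δ_free → P [ 350/(1225×70×10³) + 1/(14×10³) ] = 0.4708.
P = 0.4708 / 7.551×10⁻⁵ = 6235 N.
σ = P/A = 6235/1225 = 5.09 MPa.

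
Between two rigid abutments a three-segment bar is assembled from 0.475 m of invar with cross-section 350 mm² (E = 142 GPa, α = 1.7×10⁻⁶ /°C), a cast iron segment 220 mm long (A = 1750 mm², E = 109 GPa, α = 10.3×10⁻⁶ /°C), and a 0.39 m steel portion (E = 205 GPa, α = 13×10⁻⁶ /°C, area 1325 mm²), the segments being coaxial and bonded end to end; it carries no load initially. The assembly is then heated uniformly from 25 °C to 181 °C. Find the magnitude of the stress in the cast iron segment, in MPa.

Free thermal expansion of the whole bar: Σ αᵢΔT Lᵢ = 1.7×10⁻⁶×156×475 + 10.3×10⁻⁶×156×220 + 13×10⁻⁶×156×390 = 1.27 mm.
The rigid supports impose zero overall length change; the single axial force P common to all segments must satisfy P Σ Lᵢ/(AᵢEᵢ) = δ_free.
The series flexibility is Σ Lᵢ/(AᵢEᵢ) = 475/(350×142×10³) + 220/(1750×109×10³) + 390/(1325×205×10³) = 1.215×10⁻⁵ mm/N.
Hence P = δ_free / Σ(L/AE) = 1.27/1.215×10⁻⁵ = 104.6 kN (compressive).
σ_{cast iron} = P / A = 104600 / 1750 = 59.76 MPa.

σ ≈ 59.8 MPa (compressive)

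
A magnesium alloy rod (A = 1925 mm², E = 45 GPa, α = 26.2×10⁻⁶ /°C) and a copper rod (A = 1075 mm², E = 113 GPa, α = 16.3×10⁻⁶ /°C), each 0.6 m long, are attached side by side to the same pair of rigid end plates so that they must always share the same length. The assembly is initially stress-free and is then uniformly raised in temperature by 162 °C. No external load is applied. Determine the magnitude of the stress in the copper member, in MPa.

σ ≈ 75.4 MPa (tensile)

Equilibrium of a rigid end plate with no external load gives equal and opposite internal forces ±P in the two members. Since α_{magnesium alloy} > α_{copper}, heating drives the magnesium alloy into compression and the copper into tension.
Setting the final lengths equal and cancelling L: (α₁ − α₂)ΔT = P/(A₁E₁) + P/(A₂E₂).
|α₁ − α₂|·ΔT = 9.9×10⁻⁶ × 162 = 0.001604.
1/(A₁E₁) + 1/(A₂E₂) = 1/(1925×45×10³) + 1/(1075×113×10³) = 1.978×10⁻⁸ N⁻¹.
P = 0.001604 / 1.978×10⁻⁸ = 81100 N = 81.1 kN.
σ_{copper} = P/A₂ = 81100/1075 = 75.44 MPa, tensile.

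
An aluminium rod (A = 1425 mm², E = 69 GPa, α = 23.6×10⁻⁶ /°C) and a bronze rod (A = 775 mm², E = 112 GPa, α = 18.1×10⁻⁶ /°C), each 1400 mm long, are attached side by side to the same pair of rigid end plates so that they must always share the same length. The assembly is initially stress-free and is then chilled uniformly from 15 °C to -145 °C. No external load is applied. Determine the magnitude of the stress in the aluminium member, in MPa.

The aluminium has the larger α, so on cooling it would change length more than the bronze if both were free. The rigid plates force a common final length, so the aluminium is put into tension and the bronze into compression, with equal and opposite forces P (no external load).
Equating the net (thermal + elastic) strains gives |α₁ − α₂|·ΔT = P·[1/(A₁E₁) + 1/(A₂E₂)].
|α₁ − α₂|·ΔT = 5.5×10⁻⁶ × 160 = 0.00088.
1/(A₁E₁) + 1/(A₂E₂) = 1/(1425×69×10³) + 1/(775×112×10³) = 2.169×10⁻⁸ N⁻¹.
So P = 0.00088 / 2.169×10⁻⁸ = 40.57 kN.
σ_{aluminium} = P/A₁ = 40570/1425 = 28.47 MPa, tensile.

σ ≈ 28.5 MPa (tensile)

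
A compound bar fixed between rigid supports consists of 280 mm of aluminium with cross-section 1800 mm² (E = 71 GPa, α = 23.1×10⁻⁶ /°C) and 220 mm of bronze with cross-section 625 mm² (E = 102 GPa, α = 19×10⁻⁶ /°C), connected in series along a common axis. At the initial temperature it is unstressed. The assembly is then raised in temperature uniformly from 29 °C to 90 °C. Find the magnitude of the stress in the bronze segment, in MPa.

If the supports were absent, the total length change would be Σ αᵢΔT Lᵢ = 23.1×10⁻⁶×61×280 + 19×10⁻⁶×61×220 = 0.6495 mm.
The walls prevent any net length change, so an axial force P (same in every segment) develops. Compatibility: P · Σ Lᵢ/(AᵢEᵢ) = δ_free.
Σ Lᵢ/(AᵢEᵢ) = 280/(1800×71×10³) + 220/(625×102×10³) = 5.642×10⁻⁶ mm/N.
Hence P = δ_free / Σ(L/AE) = 0.6495/5.642×10⁻⁶ = 115.1 kN (compressive).
σ_{bronze} = P / A = 115100 / 625 = 184.2 MPa.

σ ≈ 184 MPa (compressive)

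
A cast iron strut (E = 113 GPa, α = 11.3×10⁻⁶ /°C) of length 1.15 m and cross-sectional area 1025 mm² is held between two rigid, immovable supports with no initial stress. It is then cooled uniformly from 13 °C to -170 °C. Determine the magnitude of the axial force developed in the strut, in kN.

P ≈ 240 kN (tensile)

With zero net strain, σ = E·αΔT = 113 GPa × 11.3×10⁻⁶ × 183 = 233.7 MPa.
P = AEαΔT = 1025 × 113×10³ × 11.3×10⁻⁶ × 183 = 239.5 kN (tensile).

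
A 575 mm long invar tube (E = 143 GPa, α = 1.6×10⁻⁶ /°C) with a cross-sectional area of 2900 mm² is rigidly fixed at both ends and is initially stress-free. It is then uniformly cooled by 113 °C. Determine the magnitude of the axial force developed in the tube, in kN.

P ≈ 75 kN (tensile)

The ends cannot move, so σ = EαΔT = 143×10³ × 1.6×10⁻⁶ × 113 = 25.85 MPa.
Then P = σA = 25.85 × 2900 mm² = 74.98 kN, tensile.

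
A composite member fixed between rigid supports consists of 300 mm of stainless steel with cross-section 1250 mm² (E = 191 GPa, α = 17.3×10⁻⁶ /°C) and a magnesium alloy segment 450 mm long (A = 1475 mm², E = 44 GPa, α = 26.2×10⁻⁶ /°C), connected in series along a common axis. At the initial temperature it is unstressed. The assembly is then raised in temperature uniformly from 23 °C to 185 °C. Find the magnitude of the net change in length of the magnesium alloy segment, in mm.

|ΔL| ≈ 0.419 mm

Free thermal expansion of the whole bar: Σ αᵢΔT Lᵢ = 17.3×10⁻⁶×162×300 + 26.2×10⁻⁶×162×450 = 2.751 mm.
The walls prevent any net length change, so an axial force P (same in every segment) develops. Compatibility: P · Σ Lᵢ/(AᵢEᵢ) = δ_free.
Σ Lᵢ/(AᵢEᵢ) = 300/(1250×191×10³) + 450/(1475×44×10³) = 8.19×10⁻⁶ mm/N.
So P = 2.751 / 8.19×10⁻⁶ = 335.9 kN, compressive.
For the magnesium alloy segment, free thermal change = 26.2×10⁻⁶×162×450 = 1.91 mm and elastic change from P = 335900×450/(1475×44×10³) = 2.329 mm; these oppose, so the net change is 0.419 mm (segment shortens).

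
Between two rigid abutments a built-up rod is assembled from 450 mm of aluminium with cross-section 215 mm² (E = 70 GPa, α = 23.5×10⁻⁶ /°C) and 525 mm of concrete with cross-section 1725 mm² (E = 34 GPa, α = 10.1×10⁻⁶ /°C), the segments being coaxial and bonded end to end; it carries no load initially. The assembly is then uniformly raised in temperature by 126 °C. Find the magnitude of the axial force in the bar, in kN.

P ≈ 51.5 kN (compressive)

Free thermal expansion of the whole bar: Σ αᵢΔT Lᵢ = 23.5×10⁻⁶×126×450 + 10.1×10⁻⁶×126×525 = 2.001 mm.
Since the ends are fixed, an axial force P builds up, equal in every segment, with P · Σ Lᵢ/(AᵢEᵢ) = δ_free.
Σ Lᵢ/(AᵢEᵢ) = 450/(215×70×10³) + 525/(1725×34×10³) = 3.885×10⁻⁵ mm/N.
P = 2.001 / 3.885×10⁻⁵ = 51490 N = 51.49 kN, compressive.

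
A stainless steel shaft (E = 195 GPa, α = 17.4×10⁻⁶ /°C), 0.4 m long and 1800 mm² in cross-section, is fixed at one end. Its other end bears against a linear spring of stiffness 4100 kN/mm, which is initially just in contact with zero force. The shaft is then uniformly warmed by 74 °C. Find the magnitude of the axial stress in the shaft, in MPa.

The unrestrained thermal change is αΔT L = 17.4×10⁻⁶ × 74 × 400 = 0.515 mm.
Let P be the compressive force at the spring. The shaft shortens elastically by PL/(AE) and the spring compresses by P/k; together these equal δ_free.
So P = δ_free / [L/(AE) + 1/k] = 0.515 / [ 400/(1800×195×10³) + 1/(4100×10³) ].
P = 0.515 / 1.384×10⁻⁶ = 372300 N.
σ = P/A = 372300/1800 = 206.8 MPa.

σ ≈ 207 MPa (compressive)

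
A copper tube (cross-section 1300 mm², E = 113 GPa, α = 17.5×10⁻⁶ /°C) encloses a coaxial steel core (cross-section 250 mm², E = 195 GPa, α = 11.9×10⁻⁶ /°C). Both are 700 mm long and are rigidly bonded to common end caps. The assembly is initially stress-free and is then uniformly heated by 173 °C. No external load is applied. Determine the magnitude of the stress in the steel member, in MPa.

σ ≈ 142 MPa (tensile)

Equilibrium of a rigid end plate with no external load gives equal and opposite internal forces ±P in the two members. Since α_{copper} > α_{steel}, heating drives the copper into compression and the steel into tension.
Setting the final lengths equal and cancelling L: (α₁ − α₂)ΔT = P/(A₁E₁) + P/(A₂E₂).
|α₁ − α₂|·ΔT = 5.6×10⁻⁶ × 173 = 0.0009688.
1/(A₁E₁) + 1/(A₂E₂) = 1/(1300×113×10³) + 1/(250×195×10³) = 2.732×10⁻⁸ N⁻¹.
So P = 0.0009688 / 2.732×10⁻⁸ = 35.46 kN.
σ_{steel} = P/A₂ = 35460/250 = 141.8 MPa, tensile.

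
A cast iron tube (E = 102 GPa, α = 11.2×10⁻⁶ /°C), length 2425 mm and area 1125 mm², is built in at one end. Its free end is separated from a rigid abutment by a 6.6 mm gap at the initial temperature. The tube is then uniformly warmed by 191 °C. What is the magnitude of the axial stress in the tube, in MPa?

Unrestrained expansion: δ_free = αΔT L = 11.2×10⁻⁶ × 191 × 2425 = 5.188 mm.
Since δ_free = 5.19 mm is less than the 6.6 mm gap, the tube never touches the wall. No axial force develops.

σ ≈ 0 MPa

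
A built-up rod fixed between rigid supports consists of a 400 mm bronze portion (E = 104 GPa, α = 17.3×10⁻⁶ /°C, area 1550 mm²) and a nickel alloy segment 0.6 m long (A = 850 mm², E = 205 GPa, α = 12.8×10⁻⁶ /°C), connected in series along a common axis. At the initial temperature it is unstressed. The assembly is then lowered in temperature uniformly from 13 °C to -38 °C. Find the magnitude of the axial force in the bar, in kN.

P ≈ 126 kN (tensile)

With the walls removed the bar would change length by δ_free = Σ αᵢΔT Lᵢ = 17.3×10⁻⁶×51×400 + 12.8×10⁻⁶×51×600 = 0.7446 mm.
The rigid supports impose zero overall length change; the single axial force P common to all segments must satisfy P Σ Lᵢ/(AᵢEᵢ) = δ_free.
Σ Lᵢ/(AᵢEᵢ) = 400/(1550×104×10³) + 600/(850×205×10³) = 5.925×10⁻⁶ mm/N.
So P = 0.7446 / 5.925×10⁻⁶ = 125.7 kN, tensile.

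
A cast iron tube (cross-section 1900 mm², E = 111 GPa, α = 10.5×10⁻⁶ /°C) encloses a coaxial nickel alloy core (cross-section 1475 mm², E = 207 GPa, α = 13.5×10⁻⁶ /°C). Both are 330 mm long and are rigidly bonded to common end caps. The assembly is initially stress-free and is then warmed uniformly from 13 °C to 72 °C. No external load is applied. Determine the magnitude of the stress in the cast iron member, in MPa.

Both members must finish at the same length. With the larger α, the nickel alloy tends to over-expand; the plates restrain it, putting the nickel alloy in compression and the cast iron in tension. With no external load the two internal forces are equal and opposite, magnitude P.
Compatibility of the two members (thermal + elastic change equal): (α₁ − α₂)ΔT = P·[1/(A₁E₁) + 1/(A₂E₂)].
|α₁ − α₂|·ΔT = 3×10⁻⁶ × 59 = 0.000177.
1/(A₁E₁) + 1/(A₂E₂) = 1/(1900×111×10³) + 1/(1475×207×10³) = 8.017×10⁻⁹ N⁻¹.
P = 0.000177 / 8.017×10⁻⁹ = 22080 N = 22.08 kN.
σ_{cast iron} = P/A₁ = 22080/1900 = 11.62 MPa, tensile.

σ ≈ 11.6 MPa (tensile)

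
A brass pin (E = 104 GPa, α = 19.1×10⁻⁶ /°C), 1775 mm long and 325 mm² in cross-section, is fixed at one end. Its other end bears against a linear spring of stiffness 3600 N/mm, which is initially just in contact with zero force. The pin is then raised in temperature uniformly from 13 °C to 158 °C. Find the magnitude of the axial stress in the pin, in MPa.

σ ≈ 45.8 MPa (compressive)

Free thermal expansion: δ_free = αΔT L = 19.1×10⁻⁶ × 145 × 1775 = 4.916 mm.
With a force P in the spring, the elastic change of the pin is PL/(AE) and that of the spring is P/k; compatibility requires their sum to equal δ_free.
P [ L/(AE) + 1/k ] = δ_free → P [ 1775/(325×104×10³) + 1/(3600) ] = 4.916.
P = 4.916 / 0.0003303 = 14880 N.
σ = P/A = 14880/325 = 45.79 MPa.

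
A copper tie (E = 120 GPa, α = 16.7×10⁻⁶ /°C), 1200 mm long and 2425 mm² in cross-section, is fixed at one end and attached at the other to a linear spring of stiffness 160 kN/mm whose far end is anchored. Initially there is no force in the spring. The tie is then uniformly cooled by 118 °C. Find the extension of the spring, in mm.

The unrestrained thermal change is αΔT L = 16.7×10⁻⁶ × 118 × 1200 = 2.365 mm.
Let P be the tensile force in the spring. The tie extends elastically by PL/(AE) and the spring stretches by P/k; together these equal δ_free.
So P = δ_free / [L/(AE) + 1/k] = 2.365 / [ 1200/(2425×120×10³) + 1/(160×10³) ].
P = 2.365 / 1.037×10⁻⁵ = 228000 N.
Spring extension = P/k = 228000/(160×10³) = 1.425 mm.

δ ≈ 1.42 mm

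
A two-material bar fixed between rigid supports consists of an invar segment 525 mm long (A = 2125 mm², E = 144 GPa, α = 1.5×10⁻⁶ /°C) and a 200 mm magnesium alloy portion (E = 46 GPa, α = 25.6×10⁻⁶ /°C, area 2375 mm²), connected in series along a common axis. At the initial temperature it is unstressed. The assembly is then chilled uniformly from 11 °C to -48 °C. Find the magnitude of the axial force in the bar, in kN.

P ≈ 98.3 kN (tensile)

Free thermal contraction of the whole bar: Σ αᵢΔT Lᵢ = 1.5×10⁻⁶×59×525 + 25.6×10⁻⁶×59×200 = 0.3485 mm.
The walls prevent any net length change, so an axial force P (same in every segment) develops. Compatibility: P · Σ Lᵢ/(AᵢEᵢ) = δ_free.
Σ Lᵢ/(AᵢEᵢ) = 525/(2125×144×10³) + 200/(2375×46×10³) = 3.546×10⁻⁶ mm/N.
Hence P = δ_free / Σ(L/AE) = 0.3485/3.546×10⁻⁶ = 98.28 kN (tensile).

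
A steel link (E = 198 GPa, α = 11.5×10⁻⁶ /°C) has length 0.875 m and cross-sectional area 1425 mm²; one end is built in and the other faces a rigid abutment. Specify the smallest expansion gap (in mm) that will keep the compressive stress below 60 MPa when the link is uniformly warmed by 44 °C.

With no wall the link would lengthen by αΔT L = 11.5×10⁻⁶ × 44 × 875 = 0.4428 mm.
A stress of 60 MPa corresponds to the wall pushing the link back by σL/E = 60×875/(198×10³) = 0.2652 mm.
So the gap has to take up the difference, g_min = δ_free − σL/E = 0.4428 − 0.2652 = 0.1776 mm.

g ≈ 0.178 mm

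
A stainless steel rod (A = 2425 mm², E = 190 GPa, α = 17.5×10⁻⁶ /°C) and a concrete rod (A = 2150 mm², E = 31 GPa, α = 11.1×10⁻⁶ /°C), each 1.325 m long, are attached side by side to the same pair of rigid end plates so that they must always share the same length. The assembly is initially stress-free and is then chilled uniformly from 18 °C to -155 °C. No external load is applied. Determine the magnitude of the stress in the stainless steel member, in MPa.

σ ≈ 26.6 MPa (tensile)

Equilibrium of a rigid end plate with no external load gives equal and opposite internal forces ±P in the two members. Since α_{stainless steel} > α_{concrete}, cooling drives the stainless steel into tension and the concrete into compression.
Compatibility of the two members (thermal + elastic change equal): (α₁ − α₂)ΔT = P·[1/(A₁E₁) + 1/(A₂E₂)].
|α₁ − α₂|·ΔT = 6.4×10⁻⁶ × 173 = 0.001107.
1/(A₁E₁) + 1/(A₂E₂) = 1/(2425×190×10³) + 1/(2150×31×10³) = 1.717×10⁻⁸ N⁻¹.
P = 0.001107 / 1.717×10⁻⁸ = 64470 N = 64.47 kN.
σ_{stainless steel} = P/A₁ = 64470/2425 = 26.59 MPa, tensile.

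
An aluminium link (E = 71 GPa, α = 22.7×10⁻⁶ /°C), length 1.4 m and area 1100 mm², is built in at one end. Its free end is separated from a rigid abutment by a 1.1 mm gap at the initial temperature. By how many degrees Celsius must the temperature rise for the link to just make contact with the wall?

Contact occurs when the free expansion equals the gap: αΔT L = 1.1 mm.
ΔT = 1.1 / (22.7×10⁻⁶ × 1400) = 34.61 °C.

ΔT ≈ 34.6 °C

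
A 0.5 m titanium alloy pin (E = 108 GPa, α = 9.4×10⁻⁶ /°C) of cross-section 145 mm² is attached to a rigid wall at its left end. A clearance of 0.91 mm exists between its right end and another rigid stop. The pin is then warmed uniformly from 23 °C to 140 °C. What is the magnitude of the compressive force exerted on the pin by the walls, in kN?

Free thermal elongation = αΔT L = 9.4×10⁻⁶ × 117 × 500 = 0.5499 mm.
This is smaller than the 0.91 mm clearance, so the pin expands freely without reaching the stop — the stress is zero.

P ≈ 0 kN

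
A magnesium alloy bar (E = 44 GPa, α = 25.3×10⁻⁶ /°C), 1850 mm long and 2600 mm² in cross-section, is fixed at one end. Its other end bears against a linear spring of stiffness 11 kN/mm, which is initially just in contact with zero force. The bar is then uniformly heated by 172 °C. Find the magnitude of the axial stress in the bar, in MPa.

σ ≈ 28.9 MPa (compressive)

Free thermal expansion: δ_free = αΔT L = 25.3×10⁻⁶ × 172 × 1850 = 8.05 mm.
Let P be the compressive force at the spring. The bar shortens elastically by PL/(AE) and the spring compresses by P/k; together these equal δ_free.
So P = δ_free / [L/(AE) + 1/k] = 8.05 / [ 1850/(2600×44×10³) + 1/(11×10³) ].
P = 8.05 / 0.0001071 = 75180 N.
σ = P/A = 75180/2600 = 28.92 MPa.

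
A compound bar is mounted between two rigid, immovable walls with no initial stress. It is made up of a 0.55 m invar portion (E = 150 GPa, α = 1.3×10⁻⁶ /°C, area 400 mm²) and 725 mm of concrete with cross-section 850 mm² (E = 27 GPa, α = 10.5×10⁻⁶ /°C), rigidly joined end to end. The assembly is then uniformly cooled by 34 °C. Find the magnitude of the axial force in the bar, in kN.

P ≈ 6.95 kN (tensile)

With the walls removed the bar would change length by δ_free = Σ αᵢΔT Lᵢ = 1.3×10⁻⁶×34×550 + 10.5×10⁻⁶×34×725 = 0.2831 mm.
The walls prevent any net length change, so an axial force P (same in every segment) develops. Compatibility: P · Σ Lᵢ/(AᵢEᵢ) = δ_free.
Σ Lᵢ/(AᵢEᵢ) = 550/(400×150×10³) + 725/(850×27×10³) = 4.076×10⁻⁵ mm/N.
Hence P = δ_free / Σ(L/AE) = 0.2831/4.076×10⁻⁵ = 6.947 kN (tensile).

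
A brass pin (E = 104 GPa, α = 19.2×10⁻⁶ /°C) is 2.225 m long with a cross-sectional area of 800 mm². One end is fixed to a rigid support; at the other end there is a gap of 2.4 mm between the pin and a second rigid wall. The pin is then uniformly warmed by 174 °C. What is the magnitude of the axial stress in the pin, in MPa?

Free thermal elongation = αΔT L = 19.2×10⁻⁶ × 174 × 2225 = 7.433 mm.
The gap closes (δ_free > 2.4 mm) and the wall then resists a further 7.433 − 2.4 = 5.033 mm of expansion.
Compatibility: PL/(AE) = 5.033 mm, so σ = P/A = E × (5.033/2225) = 235.3 MPa.

σ ≈ 235 MPa (compressive)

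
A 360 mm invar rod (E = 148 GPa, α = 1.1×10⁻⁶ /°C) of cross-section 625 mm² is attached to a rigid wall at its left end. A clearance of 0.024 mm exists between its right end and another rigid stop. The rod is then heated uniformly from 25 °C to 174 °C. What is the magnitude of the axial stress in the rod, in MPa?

σ ≈ 14.4 MPa (compressive)

If the wall were absent the rod would grow by αΔT L = 1.1×10⁻⁶ × 149 × 360 = 0.059 mm.
This exceeds the 0.024 mm gap, so the wall pushes back. The portion of expansion that must be recovered elastically is δ_free − gap = 0.059 − 0.024 = 0.035 mm.
That suppressed elongation corresponds to σ = E·Δ/L = 148×10³ × 0.035/360 = 14.39 MPa.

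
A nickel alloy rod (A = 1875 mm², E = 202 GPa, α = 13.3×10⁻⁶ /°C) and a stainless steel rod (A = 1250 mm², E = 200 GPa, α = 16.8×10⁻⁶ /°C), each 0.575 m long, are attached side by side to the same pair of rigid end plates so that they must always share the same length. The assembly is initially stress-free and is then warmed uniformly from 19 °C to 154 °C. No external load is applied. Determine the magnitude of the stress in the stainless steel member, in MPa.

The stainless steel has the larger α, so on heating it would change length more than the nickel alloy if both were free. The rigid plates force a common final length, so the stainless steel is put into compression and the nickel alloy into tension, with equal and opposite forces P (no external load).
Setting the final lengths equal and cancelling L: (α₁ − α₂)ΔT = P/(A₁E₁) + P/(A₂E₂).
|α₁ − α₂|·ΔT = 3.5×10⁻⁶ × 135 = 0.0004725.
1/(A₁E₁) + 1/(A₂E₂) = 1/(1875×202×10³) + 1/(1250×200×10³) = 6.64×10⁻⁹ N⁻¹.
So P = 0.0004725 / 6.64×10⁻⁹ = 71.16 kN.
σ_{stainless steel} = P/A₂ = 71160/1250 = 56.93 MPa, compressive.

σ ≈ 56.9 MPa (compressive)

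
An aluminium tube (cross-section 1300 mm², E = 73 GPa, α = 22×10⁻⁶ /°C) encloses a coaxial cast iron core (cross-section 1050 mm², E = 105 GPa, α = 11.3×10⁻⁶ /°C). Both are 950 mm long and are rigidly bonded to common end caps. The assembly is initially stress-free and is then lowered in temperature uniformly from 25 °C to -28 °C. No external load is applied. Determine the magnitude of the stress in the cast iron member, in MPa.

The aluminium has the larger α, so on cooling it would change length more than the cast iron if both were free. The rigid plates force a common final length, so the aluminium is put into tension and the cast iron into compression, with equal and opposite forces P (no external load).
Equating the net (thermal + elastic) strains gives |α₁ − α₂|·ΔT = P·[1/(A₁E₁) + 1/(A₂E₂)].
|α₁ − α₂|·ΔT = 10.7×10⁻⁶ × 53 = 0.0005671.
1/(A₁E₁) + 1/(A₂E₂) = 1/(1300×73×10³) + 1/(1050×105×10³) = 1.961×10⁻⁸ N⁻¹.
P = 0.0005671 / 1.961×10⁻⁸ = 28920 N = 28.92 kN.
σ_{cast iron} = P/A₂ = 28920/1050 = 27.55 MPa, compressive.

σ ≈ 27.5 MPa (compressive)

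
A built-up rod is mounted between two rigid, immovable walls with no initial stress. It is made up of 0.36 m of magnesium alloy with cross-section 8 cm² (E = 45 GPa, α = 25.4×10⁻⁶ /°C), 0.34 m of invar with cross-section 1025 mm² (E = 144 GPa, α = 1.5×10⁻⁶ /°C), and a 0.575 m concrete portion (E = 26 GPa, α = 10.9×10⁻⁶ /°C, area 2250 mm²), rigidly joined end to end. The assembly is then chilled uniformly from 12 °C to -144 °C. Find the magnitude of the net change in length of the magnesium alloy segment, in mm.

|ΔL| ≈ 0.304 mm

If the supports were absent, the total length change would be Σ αᵢΔT Lᵢ = 25.4×10⁻⁶×156×360 + 1.5×10⁻⁶×156×340 + 10.9×10⁻⁶×156×575 = 2.484 mm.
Since the ends are fixed, an axial force P builds up, equal in every segment, with P · Σ Lᵢ/(AᵢEᵢ) = δ_free.
Σ Lᵢ/(AᵢEᵢ) = 360/(800×45×10³) + 340/(1025×144×10³) + 575/(2250×26×10³) = 2.213×10⁻⁵ mm/N.
So P = 2.484 / 2.213×10⁻⁵ = 112.2 kN, tensile.
For the magnesium alloy segment, free thermal change = 25.4×10⁻⁶×156×360 = 1.426 mm and elastic change from P = 112200×360/(800×45×10³) = 1.122 mm; these oppose, so the net change is 0.304 mm (segment shortens).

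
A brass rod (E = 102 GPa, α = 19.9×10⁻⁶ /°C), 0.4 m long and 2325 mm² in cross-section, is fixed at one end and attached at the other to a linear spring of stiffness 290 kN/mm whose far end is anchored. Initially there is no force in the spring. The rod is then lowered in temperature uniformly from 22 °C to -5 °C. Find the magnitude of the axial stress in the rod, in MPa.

σ ≈ 18 MPa (tensile)

If the spring were absent the rod would shorten by αΔT L = 19.9×10⁻⁶ × 27 × 400 = 0.2149 mm.
With a force P in the spring, the elastic change of the rod is PL/(AE) and that of the spring is P/k; compatibility requires their sum to equal δ_free.
P [ L/(AE) + 1/k ] = δ_free → P [ 400/(2325×102×10³) + 1/(290×10³) ] = 0.2149.
P = 0.2149 / 5.135×10⁻⁶ = 41850 N.
σ = P/A = 41850/2325 = 18 MPa.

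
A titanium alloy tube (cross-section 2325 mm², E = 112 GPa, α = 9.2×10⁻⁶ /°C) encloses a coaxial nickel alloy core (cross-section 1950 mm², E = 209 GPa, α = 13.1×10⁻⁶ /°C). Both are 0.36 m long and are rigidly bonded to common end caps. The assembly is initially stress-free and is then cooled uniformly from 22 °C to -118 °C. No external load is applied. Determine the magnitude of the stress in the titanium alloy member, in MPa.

The nickel alloy has the larger α, so on cooling it would change length more than the titanium alloy if both were free. The rigid plates force a common final length, so the nickel alloy is put into tension and the titanium alloy into compression, with equal and opposite forces P (no external load).
Setting the final lengths equal and cancelling L: (α₁ − α₂)ΔT = P/(A₁E₁) + P/(A₂E₂).
|α₁ − α₂|·ΔT = 3.9×10⁻⁶ × 140 = 0.000546.
1/(A₁E₁) + 1/(A₂E₂) = 1/(2325×112×10³) + 1/(1950×209×10³) = 6.294×10⁻⁹ N⁻¹.
P = 0.000546 / 6.294×10⁻⁹ = 86750 N = 86.75 kN.
σ_{titanium alloy} = P/A₁ = 86750/2325 = 37.31 MPa, compressive.

σ ≈ 37.3 MPa (compressive)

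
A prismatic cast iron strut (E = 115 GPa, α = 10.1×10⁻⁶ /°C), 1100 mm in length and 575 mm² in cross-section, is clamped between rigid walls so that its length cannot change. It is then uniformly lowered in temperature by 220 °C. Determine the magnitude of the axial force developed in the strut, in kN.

P ≈ 147 kN (tensile)

With zero net strain, σ = E·αΔT = 115 GPa × 10.1×10⁻⁶ × 220 = 255.5 MPa.
Axial force P = σA = 255.5 × 575 = 146900 N = 146.9 kN, tensile.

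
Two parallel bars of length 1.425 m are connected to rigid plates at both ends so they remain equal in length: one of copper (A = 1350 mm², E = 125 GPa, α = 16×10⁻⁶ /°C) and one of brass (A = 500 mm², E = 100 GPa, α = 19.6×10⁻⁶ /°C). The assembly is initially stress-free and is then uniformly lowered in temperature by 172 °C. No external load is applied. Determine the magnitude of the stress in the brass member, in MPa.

The brass has the larger α, so on cooling it would change length more than the copper if both were free. The rigid plates force a common final length, so the brass is put into tension and the copper into compression, with equal and opposite forces P (no external load).
Equating the net (thermal + elastic) strains gives |α₁ − α₂|·ΔT = P·[1/(A₁E₁) + 1/(A₂E₂)].
|α₁ − α₂|·ΔT = 3.6×10⁻⁶ × 172 = 0.0006192.
1/(A₁E₁) + 1/(A₂E₂) = 1/(1350×125×10³) + 1/(500×100×10³) = 2.593×10⁻⁸ N⁻¹.
So P = 0.0006192 / 2.593×10⁻⁸ = 23.88 kN.
σ_{brass} = P/A₂ = 23880/500 = 47.77 MPa, tensile.

σ ≈ 47.8 MPa (tensile)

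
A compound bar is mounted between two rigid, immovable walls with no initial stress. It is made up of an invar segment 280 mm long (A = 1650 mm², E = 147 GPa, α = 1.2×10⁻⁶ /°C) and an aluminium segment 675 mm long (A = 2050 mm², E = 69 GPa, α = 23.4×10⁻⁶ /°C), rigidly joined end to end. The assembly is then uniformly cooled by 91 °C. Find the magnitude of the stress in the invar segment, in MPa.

σ ≈ 150 MPa (tensile)

Free thermal contraction of the whole bar: Σ αᵢΔT Lᵢ = 1.2×10⁻⁶×91×280 + 23.4×10⁻⁶×91×675 = 1.468 mm.
Since the ends are fixed, an axial force P builds up, equal in every segment, with P · Σ Lᵢ/(AᵢEᵢ) = δ_free.
The series flexibility is Σ Lᵢ/(AᵢEᵢ) = 280/(1650×147×10³) + 675/(2050×69×10³) = 5.926×10⁻⁶ mm/N.
Hence P = δ_free / Σ(L/AE) = 1.468/5.926×10⁻⁶ = 247.7 kN (tensile).
σ_{invar} = P / A = 247700 / 1650 = 150.1 MPa.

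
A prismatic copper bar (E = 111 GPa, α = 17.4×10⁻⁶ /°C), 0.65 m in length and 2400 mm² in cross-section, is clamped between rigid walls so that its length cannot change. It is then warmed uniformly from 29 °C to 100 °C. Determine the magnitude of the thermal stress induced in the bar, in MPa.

σ ≈ 137 MPa (compressive)

With length fixed, the mechanical strain must cancel the thermal strain αΔT = 17.4×10⁻⁶ × 71 = 1235.4×10⁻⁶.
The stress required to suppress this strain is σ = Eε = 111×10³ × 1235.4×10⁻⁶ = 137.1 MPa, compressive since the bar is trying to expand.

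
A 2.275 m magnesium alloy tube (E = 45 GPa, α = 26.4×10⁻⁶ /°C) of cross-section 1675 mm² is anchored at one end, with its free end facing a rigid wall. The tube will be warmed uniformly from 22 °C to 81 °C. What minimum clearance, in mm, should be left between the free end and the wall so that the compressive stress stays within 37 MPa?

With no wall the tube would lengthen by αΔT L = 26.4×10⁻⁶ × 59 × 2275 = 3.544 mm.
A stress of 37 MPa corresponds to the wall pushing the tube back by σL/E = 37×2275/(45×10³) = 1.871 mm.
The gap must absorb the remainder: g_min = 3.544 − 1.871 = 1.673 mm.

g ≈ 1.67 mm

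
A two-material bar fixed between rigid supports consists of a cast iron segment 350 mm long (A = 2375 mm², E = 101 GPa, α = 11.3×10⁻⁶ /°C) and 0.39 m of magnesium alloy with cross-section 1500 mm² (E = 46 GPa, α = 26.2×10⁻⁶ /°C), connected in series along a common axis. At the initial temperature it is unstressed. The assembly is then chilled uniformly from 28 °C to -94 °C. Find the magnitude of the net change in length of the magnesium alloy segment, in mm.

With the walls removed the bar would change length by δ_free = Σ αᵢΔT Lᵢ = 11.3×10⁻⁶×122×350 + 26.2×10⁻⁶×122×390 = 1.729 mm.
The walls prevent any net length change, so an axial force P (same in every segment) develops. Compatibility: P · Σ Lᵢ/(AᵢEᵢ) = δ_free.
Σ Lᵢ/(AᵢEᵢ) = 350/(2375×101×10³) + 390/(1500×46×10³) = 7.111×10⁻⁶ mm/N.
So P = 1.729 / 7.111×10⁻⁶ = 243.2 kN, tensile.
For the magnesium alloy segment, free thermal change = 26.2×10⁻⁶×122×390 = 1.247 mm and elastic change from P = 243200×390/(1500×46×10³) = 1.374 mm; these oppose, so the net change is 0.128 mm (segment lengthens).

|ΔL| ≈ 0.128 mm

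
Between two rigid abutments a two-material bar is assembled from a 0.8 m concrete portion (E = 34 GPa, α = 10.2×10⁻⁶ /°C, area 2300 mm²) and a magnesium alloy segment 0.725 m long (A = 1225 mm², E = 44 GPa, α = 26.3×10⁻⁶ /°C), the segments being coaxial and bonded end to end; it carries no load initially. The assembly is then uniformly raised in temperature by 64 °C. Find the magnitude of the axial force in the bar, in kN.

If the supports were absent, the total length change would be Σ αᵢΔT Lᵢ = 10.2×10⁻⁶×64×800 + 26.3×10⁻⁶×64×725 = 1.743 mm.
The walls prevent any net length change, so an axial force P (same in every segment) develops. Compatibility: P · Σ Lᵢ/(AᵢEᵢ) = δ_free.
Σ Lᵢ/(AᵢEᵢ) = 800/(2300×34×10³) + 725/(1225×44×10³) = 2.368×10⁻⁵ mm/N.
Hence P = δ_free / Σ(L/AE) = 1.743/2.368×10⁻⁵ = 73.58 kN (compressive).

P ≈ 73.6 kN (compressive)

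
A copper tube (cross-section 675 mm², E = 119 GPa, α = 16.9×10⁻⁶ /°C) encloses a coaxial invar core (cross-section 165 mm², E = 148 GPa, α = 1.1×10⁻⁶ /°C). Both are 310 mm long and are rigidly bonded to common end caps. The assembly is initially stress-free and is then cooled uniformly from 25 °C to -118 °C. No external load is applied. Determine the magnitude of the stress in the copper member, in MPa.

Both members must finish at the same length. With the larger α, the copper tends to over-contract; the plates restrain it, putting the copper in tension and the invar in compression. With no external load the two internal forces are equal and opposite, magnitude P.
Equating the net (thermal + elastic) strains gives |α₁ − α₂|·ΔT = P·[1/(A₁E₁) + 1/(A₂E₂)].
|α₁ − α₂|·ΔT = 15.8×10⁻⁶ × 143 = 0.002259.
1/(A₁E₁) + 1/(A₂E₂) = 1/(675×119×10³) + 1/(165×148×10³) = 5.34×10⁻⁸ N⁻¹.
P = 0.002259 / 5.34×10⁻⁸ = 42310 N = 42.31 kN.
σ_{copper} = P/A₁ = 42310/675 = 62.68 MPa, tensile.

σ ≈ 62.7 MPa (tensile)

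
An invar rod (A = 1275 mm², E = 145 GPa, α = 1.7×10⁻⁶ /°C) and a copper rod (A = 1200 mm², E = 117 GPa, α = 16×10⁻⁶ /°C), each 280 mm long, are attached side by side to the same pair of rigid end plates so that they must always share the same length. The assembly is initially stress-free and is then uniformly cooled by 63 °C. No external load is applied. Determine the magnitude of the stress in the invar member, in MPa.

Both members must finish at the same length. With the larger α, the copper tends to over-contract; the plates restrain it, putting the copper in tension and the invar in compression. With no external load the two internal forces are equal and opposite, magnitude P.
Equating the net (thermal + elastic) strains gives |α₁ − α₂|·ΔT = P·[1/(A₁E₁) + 1/(A₂E₂)].
|α₁ − α₂|·ΔT = 14.3×10⁻⁶ × 63 = 0.0009009.
1/(A₁E₁) + 1/(A₂E₂) = 1/(1275×145×10³) + 1/(1200×117×10³) = 1.253×10⁻⁸ N⁻¹.
P = 0.0009009 / 1.253×10⁻⁸ = 71890 N = 71.89 kN.
σ_{invar} = P/A₁ = 71890/1275 = 56.38 MPa, compressive.

σ ≈ 56.4 MPa (compressive)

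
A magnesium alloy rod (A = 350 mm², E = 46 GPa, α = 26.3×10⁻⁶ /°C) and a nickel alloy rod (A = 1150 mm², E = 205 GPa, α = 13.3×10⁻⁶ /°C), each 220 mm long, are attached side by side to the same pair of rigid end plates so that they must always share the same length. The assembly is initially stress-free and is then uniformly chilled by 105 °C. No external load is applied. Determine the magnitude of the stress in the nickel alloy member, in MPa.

The magnesium alloy has the larger α, so on cooling it would change length more than the nickel alloy if both were free. The rigid plates force a common final length, so the magnesium alloy is put into tension and the nickel alloy into compression, with equal and opposite forces P (no external load).
Equating the net (thermal + elastic) strains gives |α₁ − α₂|·ΔT = P·[1/(A₁E₁) + 1/(A₂E₂)].
|α₁ − α₂|·ΔT = 13×10⁻⁶ × 105 = 0.001365.
1/(A₁E₁) + 1/(A₂E₂) = 1/(350×46×10³) + 1/(1150×205×10³) = 6.635×10⁻⁸ N⁻¹.
P = 0.001365 / 6.635×10⁻⁸ = 20570 N = 20.57 kN.
σ_{nickel alloy} = P/A₂ = 20570/1150 = 17.89 MPa, compressive.

σ ≈ 17.9 MPa (compressive)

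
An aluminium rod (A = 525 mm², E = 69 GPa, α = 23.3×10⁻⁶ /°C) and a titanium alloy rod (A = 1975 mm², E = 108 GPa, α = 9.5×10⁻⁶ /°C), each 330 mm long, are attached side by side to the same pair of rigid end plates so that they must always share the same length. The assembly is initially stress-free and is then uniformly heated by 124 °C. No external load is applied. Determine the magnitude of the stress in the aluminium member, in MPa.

σ ≈ 101 MPa (compressive)

The aluminium has the larger α, so on heating it would change length more than the titanium alloy if both were free. The rigid plates force a common final length, so the aluminium is put into compression and the titanium alloy into tension, with equal and opposite forces P (no external load).
Equating the net (thermal + elastic) strains gives |α₁ − α₂|·ΔT = P·[1/(A₁E₁) + 1/(A₂E₂)].
|α₁ − α₂|·ΔT = 13.8×10⁻⁶ × 124 = 0.001711.
1/(A₁E₁) + 1/(A₂E₂) = 1/(525×69×10³) + 1/(1975×108×10³) = 3.229×10⁻⁸ N⁻¹.
So P = 0.001711 / 3.229×10⁻⁸ = 52.99 kN.
σ_{aluminium} = P/A₁ = 52990/525 = 100.9 MPa, compressive.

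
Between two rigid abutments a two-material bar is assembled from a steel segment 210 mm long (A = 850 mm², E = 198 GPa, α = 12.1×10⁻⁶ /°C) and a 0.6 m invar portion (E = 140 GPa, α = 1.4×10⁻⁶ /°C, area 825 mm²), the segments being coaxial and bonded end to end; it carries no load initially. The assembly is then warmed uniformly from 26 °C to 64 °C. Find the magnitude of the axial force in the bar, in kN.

Free thermal expansion of the whole bar: Σ αᵢΔT Lᵢ = 12.1×10⁻⁶×38×210 + 1.4×10⁻⁶×38×600 = 0.1285 mm.
The rigid supports impose zero overall length change; the single axial force P common to all segments must satisfy P Σ Lᵢ/(AᵢEᵢ) = δ_free.
The series flexibility is Σ Lᵢ/(AᵢEᵢ) = 210/(850×198×10³) + 600/(825×140×10³) = 6.443×10⁻⁶ mm/N.
Hence P = δ_free / Σ(L/AE) = 0.1285/6.443×10⁻⁶ = 19.94 kN (compressive).

P ≈ 19.9 kN (compressive)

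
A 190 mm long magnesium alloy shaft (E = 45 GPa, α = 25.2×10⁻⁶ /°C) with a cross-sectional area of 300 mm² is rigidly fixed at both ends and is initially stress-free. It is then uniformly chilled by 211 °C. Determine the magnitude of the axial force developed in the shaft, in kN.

Full restraint means ε = 0, so the stress is σ = EαΔT = 45×10³ × 25.2×10⁻⁶ × 211 = 239.3 MPa.
Then P = σA = 239.3 × 300 mm² = 71.78 kN, tensile.

P ≈ 71.8 kN (tensile)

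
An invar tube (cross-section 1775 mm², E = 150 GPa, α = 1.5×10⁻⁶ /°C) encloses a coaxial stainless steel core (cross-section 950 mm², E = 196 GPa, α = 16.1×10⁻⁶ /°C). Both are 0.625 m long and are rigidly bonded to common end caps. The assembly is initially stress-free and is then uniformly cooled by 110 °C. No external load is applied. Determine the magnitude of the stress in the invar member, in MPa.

Both members must finish at the same length. With the larger α, the stainless steel tends to over-contract; the plates restrain it, putting the stainless steel in tension and the invar in compression. With no external load the two internal forces are equal and opposite, magnitude P.
Setting the final lengths equal and cancelling L: (α₁ − α₂)ΔT = P/(A₁E₁) + P/(A₂E₂).
|α₁ − α₂|·ΔT = 14.6×10⁻⁶ × 110 = 0.001606.
1/(A₁E₁) + 1/(A₂E₂) = 1/(1775×150×10³) + 1/(950×196×10³) = 9.126×10⁻⁹ N⁻¹.
P = 0.001606 / 9.126×10⁻⁹ = 176000 N = 176 kN.
σ_{invar} = P/A₁ = 176000/1775 = 99.14 MPa, compressive.

σ ≈ 99.1 MPa (compressive)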